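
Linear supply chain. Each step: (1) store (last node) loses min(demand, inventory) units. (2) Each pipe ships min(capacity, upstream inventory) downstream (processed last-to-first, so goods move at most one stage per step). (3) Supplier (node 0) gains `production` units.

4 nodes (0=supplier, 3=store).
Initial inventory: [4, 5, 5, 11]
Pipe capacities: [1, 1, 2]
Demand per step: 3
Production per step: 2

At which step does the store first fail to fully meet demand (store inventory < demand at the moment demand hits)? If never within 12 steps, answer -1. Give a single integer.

Step 1: demand=3,sold=3 ship[2->3]=2 ship[1->2]=1 ship[0->1]=1 prod=2 -> [5 5 4 10]
Step 2: demand=3,sold=3 ship[2->3]=2 ship[1->2]=1 ship[0->1]=1 prod=2 -> [6 5 3 9]
Step 3: demand=3,sold=3 ship[2->3]=2 ship[1->2]=1 ship[0->1]=1 prod=2 -> [7 5 2 8]
Step 4: demand=3,sold=3 ship[2->3]=2 ship[1->2]=1 ship[0->1]=1 prod=2 -> [8 5 1 7]
Step 5: demand=3,sold=3 ship[2->3]=1 ship[1->2]=1 ship[0->1]=1 prod=2 -> [9 5 1 5]
Step 6: demand=3,sold=3 ship[2->3]=1 ship[1->2]=1 ship[0->1]=1 prod=2 -> [10 5 1 3]
Step 7: demand=3,sold=3 ship[2->3]=1 ship[1->2]=1 ship[0->1]=1 prod=2 -> [11 5 1 1]
Step 8: demand=3,sold=1 ship[2->3]=1 ship[1->2]=1 ship[0->1]=1 prod=2 -> [12 5 1 1]
Step 9: demand=3,sold=1 ship[2->3]=1 ship[1->2]=1 ship[0->1]=1 prod=2 -> [13 5 1 1]
Step 10: demand=3,sold=1 ship[2->3]=1 ship[1->2]=1 ship[0->1]=1 prod=2 -> [14 5 1 1]
Step 11: demand=3,sold=1 ship[2->3]=1 ship[1->2]=1 ship[0->1]=1 prod=2 -> [15 5 1 1]
Step 12: demand=3,sold=1 ship[2->3]=1 ship[1->2]=1 ship[0->1]=1 prod=2 -> [16 5 1 1]
First stockout at step 8

8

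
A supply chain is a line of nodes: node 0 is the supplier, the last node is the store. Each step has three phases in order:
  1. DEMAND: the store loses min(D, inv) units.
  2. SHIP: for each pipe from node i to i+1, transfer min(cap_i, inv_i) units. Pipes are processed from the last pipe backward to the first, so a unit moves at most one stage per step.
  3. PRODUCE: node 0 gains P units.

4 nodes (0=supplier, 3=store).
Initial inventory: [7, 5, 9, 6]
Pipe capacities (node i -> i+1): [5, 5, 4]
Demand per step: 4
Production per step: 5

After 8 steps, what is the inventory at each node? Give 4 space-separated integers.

Step 1: demand=4,sold=4 ship[2->3]=4 ship[1->2]=5 ship[0->1]=5 prod=5 -> inv=[7 5 10 6]
Step 2: demand=4,sold=4 ship[2->3]=4 ship[1->2]=5 ship[0->1]=5 prod=5 -> inv=[7 5 11 6]
Step 3: demand=4,sold=4 ship[2->3]=4 ship[1->2]=5 ship[0->1]=5 prod=5 -> inv=[7 5 12 6]
Step 4: demand=4,sold=4 ship[2->3]=4 ship[1->2]=5 ship[0->1]=5 prod=5 -> inv=[7 5 13 6]
Step 5: demand=4,sold=4 ship[2->3]=4 ship[1->2]=5 ship[0->1]=5 prod=5 -> inv=[7 5 14 6]
Step 6: demand=4,sold=4 ship[2->3]=4 ship[1->2]=5 ship[0->1]=5 prod=5 -> inv=[7 5 15 6]
Step 7: demand=4,sold=4 ship[2->3]=4 ship[1->2]=5 ship[0->1]=5 prod=5 -> inv=[7 5 16 6]
Step 8: demand=4,sold=4 ship[2->3]=4 ship[1->2]=5 ship[0->1]=5 prod=5 -> inv=[7 5 17 6]

7 5 17 6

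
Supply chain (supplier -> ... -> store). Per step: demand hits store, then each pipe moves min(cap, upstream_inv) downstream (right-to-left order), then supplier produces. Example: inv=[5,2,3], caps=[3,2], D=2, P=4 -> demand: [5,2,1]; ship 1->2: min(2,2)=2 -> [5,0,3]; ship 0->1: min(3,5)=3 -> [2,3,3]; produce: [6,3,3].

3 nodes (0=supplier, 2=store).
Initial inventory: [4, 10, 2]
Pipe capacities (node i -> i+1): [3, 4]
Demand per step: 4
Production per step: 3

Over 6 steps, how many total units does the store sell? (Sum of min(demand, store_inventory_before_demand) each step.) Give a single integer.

Answer: 22

Derivation:
Step 1: sold=2 (running total=2) -> [4 9 4]
Step 2: sold=4 (running total=6) -> [4 8 4]
Step 3: sold=4 (running total=10) -> [4 7 4]
Step 4: sold=4 (running total=14) -> [4 6 4]
Step 5: sold=4 (running total=18) -> [4 5 4]
Step 6: sold=4 (running total=22) -> [4 4 4]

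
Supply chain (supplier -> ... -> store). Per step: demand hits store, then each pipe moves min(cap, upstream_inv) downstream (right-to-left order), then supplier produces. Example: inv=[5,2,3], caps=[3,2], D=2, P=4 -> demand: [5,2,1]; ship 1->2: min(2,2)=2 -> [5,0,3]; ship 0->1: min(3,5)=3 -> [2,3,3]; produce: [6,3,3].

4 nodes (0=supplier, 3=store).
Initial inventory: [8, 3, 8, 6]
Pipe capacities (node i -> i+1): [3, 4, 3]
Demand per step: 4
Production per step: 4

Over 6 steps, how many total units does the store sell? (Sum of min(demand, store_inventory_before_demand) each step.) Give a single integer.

Answer: 21

Derivation:
Step 1: sold=4 (running total=4) -> [9 3 8 5]
Step 2: sold=4 (running total=8) -> [10 3 8 4]
Step 3: sold=4 (running total=12) -> [11 3 8 3]
Step 4: sold=3 (running total=15) -> [12 3 8 3]
Step 5: sold=3 (running total=18) -> [13 3 8 3]
Step 6: sold=3 (running total=21) -> [14 3 8 3]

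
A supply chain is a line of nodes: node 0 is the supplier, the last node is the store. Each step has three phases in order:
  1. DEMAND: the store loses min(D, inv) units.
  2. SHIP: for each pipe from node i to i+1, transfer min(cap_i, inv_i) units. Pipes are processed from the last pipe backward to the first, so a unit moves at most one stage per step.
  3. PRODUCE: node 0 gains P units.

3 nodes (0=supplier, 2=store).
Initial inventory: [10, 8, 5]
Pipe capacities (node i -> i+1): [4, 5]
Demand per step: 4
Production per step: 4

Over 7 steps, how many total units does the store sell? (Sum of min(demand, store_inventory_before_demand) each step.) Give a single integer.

Answer: 28

Derivation:
Step 1: sold=4 (running total=4) -> [10 7 6]
Step 2: sold=4 (running total=8) -> [10 6 7]
Step 3: sold=4 (running total=12) -> [10 5 8]
Step 4: sold=4 (running total=16) -> [10 4 9]
Step 5: sold=4 (running total=20) -> [10 4 9]
Step 6: sold=4 (running total=24) -> [10 4 9]
Step 7: sold=4 (running total=28) -> [10 4 9]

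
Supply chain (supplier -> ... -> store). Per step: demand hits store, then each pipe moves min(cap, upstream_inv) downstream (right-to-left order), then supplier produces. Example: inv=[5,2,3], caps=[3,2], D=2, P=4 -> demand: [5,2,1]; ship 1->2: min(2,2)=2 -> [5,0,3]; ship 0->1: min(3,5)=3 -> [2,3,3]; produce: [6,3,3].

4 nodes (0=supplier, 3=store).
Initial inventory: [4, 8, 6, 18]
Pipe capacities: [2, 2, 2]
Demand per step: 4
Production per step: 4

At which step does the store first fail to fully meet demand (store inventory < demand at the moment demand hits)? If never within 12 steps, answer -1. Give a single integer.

Step 1: demand=4,sold=4 ship[2->3]=2 ship[1->2]=2 ship[0->1]=2 prod=4 -> [6 8 6 16]
Step 2: demand=4,sold=4 ship[2->3]=2 ship[1->2]=2 ship[0->1]=2 prod=4 -> [8 8 6 14]
Step 3: demand=4,sold=4 ship[2->3]=2 ship[1->2]=2 ship[0->1]=2 prod=4 -> [10 8 6 12]
Step 4: demand=4,sold=4 ship[2->3]=2 ship[1->2]=2 ship[0->1]=2 prod=4 -> [12 8 6 10]
Step 5: demand=4,sold=4 ship[2->3]=2 ship[1->2]=2 ship[0->1]=2 prod=4 -> [14 8 6 8]
Step 6: demand=4,sold=4 ship[2->3]=2 ship[1->2]=2 ship[0->1]=2 prod=4 -> [16 8 6 6]
Step 7: demand=4,sold=4 ship[2->3]=2 ship[1->2]=2 ship[0->1]=2 prod=4 -> [18 8 6 4]
Step 8: demand=4,sold=4 ship[2->3]=2 ship[1->2]=2 ship[0->1]=2 prod=4 -> [20 8 6 2]
Step 9: demand=4,sold=2 ship[2->3]=2 ship[1->2]=2 ship[0->1]=2 prod=4 -> [22 8 6 2]
Step 10: demand=4,sold=2 ship[2->3]=2 ship[1->2]=2 ship[0->1]=2 prod=4 -> [24 8 6 2]
Step 11: demand=4,sold=2 ship[2->3]=2 ship[1->2]=2 ship[0->1]=2 prod=4 -> [26 8 6 2]
Step 12: demand=4,sold=2 ship[2->3]=2 ship[1->2]=2 ship[0->1]=2 prod=4 -> [28 8 6 2]
First stockout at step 9

9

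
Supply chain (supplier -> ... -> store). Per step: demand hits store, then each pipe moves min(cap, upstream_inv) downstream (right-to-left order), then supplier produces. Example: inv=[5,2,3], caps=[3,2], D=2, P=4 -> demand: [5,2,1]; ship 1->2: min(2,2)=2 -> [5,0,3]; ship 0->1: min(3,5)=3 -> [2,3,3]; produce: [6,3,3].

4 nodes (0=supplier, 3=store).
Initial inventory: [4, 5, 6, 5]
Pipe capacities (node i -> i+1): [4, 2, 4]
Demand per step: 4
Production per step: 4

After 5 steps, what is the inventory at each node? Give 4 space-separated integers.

Step 1: demand=4,sold=4 ship[2->3]=4 ship[1->2]=2 ship[0->1]=4 prod=4 -> inv=[4 7 4 5]
Step 2: demand=4,sold=4 ship[2->3]=4 ship[1->2]=2 ship[0->1]=4 prod=4 -> inv=[4 9 2 5]
Step 3: demand=4,sold=4 ship[2->3]=2 ship[1->2]=2 ship[0->1]=4 prod=4 -> inv=[4 11 2 3]
Step 4: demand=4,sold=3 ship[2->3]=2 ship[1->2]=2 ship[0->1]=4 prod=4 -> inv=[4 13 2 2]
Step 5: demand=4,sold=2 ship[2->3]=2 ship[1->2]=2 ship[0->1]=4 prod=4 -> inv=[4 15 2 2]

4 15 2 2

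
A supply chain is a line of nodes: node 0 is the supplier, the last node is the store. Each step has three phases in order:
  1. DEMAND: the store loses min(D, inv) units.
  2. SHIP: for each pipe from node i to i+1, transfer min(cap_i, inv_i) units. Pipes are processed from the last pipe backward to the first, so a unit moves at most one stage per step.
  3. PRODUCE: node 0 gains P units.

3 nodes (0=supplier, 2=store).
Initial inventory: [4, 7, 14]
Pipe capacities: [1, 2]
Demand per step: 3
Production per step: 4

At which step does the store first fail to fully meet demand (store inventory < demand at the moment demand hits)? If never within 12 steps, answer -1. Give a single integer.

Step 1: demand=3,sold=3 ship[1->2]=2 ship[0->1]=1 prod=4 -> [7 6 13]
Step 2: demand=3,sold=3 ship[1->2]=2 ship[0->1]=1 prod=4 -> [10 5 12]
Step 3: demand=3,sold=3 ship[1->2]=2 ship[0->1]=1 prod=4 -> [13 4 11]
Step 4: demand=3,sold=3 ship[1->2]=2 ship[0->1]=1 prod=4 -> [16 3 10]
Step 5: demand=3,sold=3 ship[1->2]=2 ship[0->1]=1 prod=4 -> [19 2 9]
Step 6: demand=3,sold=3 ship[1->2]=2 ship[0->1]=1 prod=4 -> [22 1 8]
Step 7: demand=3,sold=3 ship[1->2]=1 ship[0->1]=1 prod=4 -> [25 1 6]
Step 8: demand=3,sold=3 ship[1->2]=1 ship[0->1]=1 prod=4 -> [28 1 4]
Step 9: demand=3,sold=3 ship[1->2]=1 ship[0->1]=1 prod=4 -> [31 1 2]
Step 10: demand=3,sold=2 ship[1->2]=1 ship[0->1]=1 prod=4 -> [34 1 1]
Step 11: demand=3,sold=1 ship[1->2]=1 ship[0->1]=1 prod=4 -> [37 1 1]
Step 12: demand=3,sold=1 ship[1->2]=1 ship[0->1]=1 prod=4 -> [40 1 1]
First stockout at step 10

10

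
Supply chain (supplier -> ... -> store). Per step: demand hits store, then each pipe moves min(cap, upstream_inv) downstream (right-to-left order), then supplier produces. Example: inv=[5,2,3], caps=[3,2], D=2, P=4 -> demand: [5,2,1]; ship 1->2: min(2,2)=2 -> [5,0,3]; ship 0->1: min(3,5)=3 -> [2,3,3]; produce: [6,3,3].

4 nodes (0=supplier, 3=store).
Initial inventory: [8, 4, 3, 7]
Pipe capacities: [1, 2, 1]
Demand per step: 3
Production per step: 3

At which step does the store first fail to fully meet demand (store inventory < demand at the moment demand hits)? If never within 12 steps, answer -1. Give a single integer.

Step 1: demand=3,sold=3 ship[2->3]=1 ship[1->2]=2 ship[0->1]=1 prod=3 -> [10 3 4 5]
Step 2: demand=3,sold=3 ship[2->3]=1 ship[1->2]=2 ship[0->1]=1 prod=3 -> [12 2 5 3]
Step 3: demand=3,sold=3 ship[2->3]=1 ship[1->2]=2 ship[0->1]=1 prod=3 -> [14 1 6 1]
Step 4: demand=3,sold=1 ship[2->3]=1 ship[1->2]=1 ship[0->1]=1 prod=3 -> [16 1 6 1]
Step 5: demand=3,sold=1 ship[2->3]=1 ship[1->2]=1 ship[0->1]=1 prod=3 -> [18 1 6 1]
Step 6: demand=3,sold=1 ship[2->3]=1 ship[1->2]=1 ship[0->1]=1 prod=3 -> [20 1 6 1]
Step 7: demand=3,sold=1 ship[2->3]=1 ship[1->2]=1 ship[0->1]=1 prod=3 -> [22 1 6 1]
Step 8: demand=3,sold=1 ship[2->3]=1 ship[1->2]=1 ship[0->1]=1 prod=3 -> [24 1 6 1]
Step 9: demand=3,sold=1 ship[2->3]=1 ship[1->2]=1 ship[0->1]=1 prod=3 -> [26 1 6 1]
Step 10: demand=3,sold=1 ship[2->3]=1 ship[1->2]=1 ship[0->1]=1 prod=3 -> [28 1 6 1]
Step 11: demand=3,sold=1 ship[2->3]=1 ship[1->2]=1 ship[0->1]=1 prod=3 -> [30 1 6 1]
Step 12: demand=3,sold=1 ship[2->3]=1 ship[1->2]=1 ship[0->1]=1 prod=3 -> [32 1 6 1]
First stockout at step 4

4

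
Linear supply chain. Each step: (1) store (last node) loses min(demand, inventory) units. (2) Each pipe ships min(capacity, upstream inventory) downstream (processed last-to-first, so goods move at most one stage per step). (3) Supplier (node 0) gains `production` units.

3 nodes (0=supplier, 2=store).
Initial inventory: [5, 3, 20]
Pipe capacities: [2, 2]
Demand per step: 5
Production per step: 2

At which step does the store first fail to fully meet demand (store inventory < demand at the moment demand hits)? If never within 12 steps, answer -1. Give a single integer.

Step 1: demand=5,sold=5 ship[1->2]=2 ship[0->1]=2 prod=2 -> [5 3 17]
Step 2: demand=5,sold=5 ship[1->2]=2 ship[0->1]=2 prod=2 -> [5 3 14]
Step 3: demand=5,sold=5 ship[1->2]=2 ship[0->1]=2 prod=2 -> [5 3 11]
Step 4: demand=5,sold=5 ship[1->2]=2 ship[0->1]=2 prod=2 -> [5 3 8]
Step 5: demand=5,sold=5 ship[1->2]=2 ship[0->1]=2 prod=2 -> [5 3 5]
Step 6: demand=5,sold=5 ship[1->2]=2 ship[0->1]=2 prod=2 -> [5 3 2]
Step 7: demand=5,sold=2 ship[1->2]=2 ship[0->1]=2 prod=2 -> [5 3 2]
Step 8: demand=5,sold=2 ship[1->2]=2 ship[0->1]=2 prod=2 -> [5 3 2]
Step 9: demand=5,sold=2 ship[1->2]=2 ship[0->1]=2 prod=2 -> [5 3 2]
Step 10: demand=5,sold=2 ship[1->2]=2 ship[0->1]=2 prod=2 -> [5 3 2]
Step 11: demand=5,sold=2 ship[1->2]=2 ship[0->1]=2 prod=2 -> [5 3 2]
Step 12: demand=5,sold=2 ship[1->2]=2 ship[0->1]=2 prod=2 -> [5 3 2]
First stockout at step 7

7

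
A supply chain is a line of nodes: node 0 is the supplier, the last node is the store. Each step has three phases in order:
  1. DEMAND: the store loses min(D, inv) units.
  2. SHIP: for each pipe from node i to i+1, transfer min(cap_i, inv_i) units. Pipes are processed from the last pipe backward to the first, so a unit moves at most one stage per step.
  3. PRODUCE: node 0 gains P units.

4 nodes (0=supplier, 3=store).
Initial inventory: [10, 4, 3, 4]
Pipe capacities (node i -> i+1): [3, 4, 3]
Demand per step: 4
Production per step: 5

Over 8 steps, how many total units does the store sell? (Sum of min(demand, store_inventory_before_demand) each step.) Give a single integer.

Answer: 25

Derivation:
Step 1: sold=4 (running total=4) -> [12 3 4 3]
Step 2: sold=3 (running total=7) -> [14 3 4 3]
Step 3: sold=3 (running total=10) -> [16 3 4 3]
Step 4: sold=3 (running total=13) -> [18 3 4 3]
Step 5: sold=3 (running total=16) -> [20 3 4 3]
Step 6: sold=3 (running total=19) -> [22 3 4 3]
Step 7: sold=3 (running total=22) -> [24 3 4 3]
Step 8: sold=3 (running total=25) -> [26 3 4 3]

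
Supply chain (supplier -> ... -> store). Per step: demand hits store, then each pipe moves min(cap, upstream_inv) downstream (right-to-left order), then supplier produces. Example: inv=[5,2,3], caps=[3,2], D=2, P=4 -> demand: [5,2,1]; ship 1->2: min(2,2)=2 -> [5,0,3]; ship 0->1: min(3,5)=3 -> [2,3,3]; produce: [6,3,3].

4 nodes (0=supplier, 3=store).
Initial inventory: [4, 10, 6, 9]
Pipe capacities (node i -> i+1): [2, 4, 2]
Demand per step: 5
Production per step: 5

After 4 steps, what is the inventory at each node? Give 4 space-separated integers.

Step 1: demand=5,sold=5 ship[2->3]=2 ship[1->2]=4 ship[0->1]=2 prod=5 -> inv=[7 8 8 6]
Step 2: demand=5,sold=5 ship[2->3]=2 ship[1->2]=4 ship[0->1]=2 prod=5 -> inv=[10 6 10 3]
Step 3: demand=5,sold=3 ship[2->3]=2 ship[1->2]=4 ship[0->1]=2 prod=5 -> inv=[13 4 12 2]
Step 4: demand=5,sold=2 ship[2->3]=2 ship[1->2]=4 ship[0->1]=2 prod=5 -> inv=[16 2 14 2]

16 2 14 2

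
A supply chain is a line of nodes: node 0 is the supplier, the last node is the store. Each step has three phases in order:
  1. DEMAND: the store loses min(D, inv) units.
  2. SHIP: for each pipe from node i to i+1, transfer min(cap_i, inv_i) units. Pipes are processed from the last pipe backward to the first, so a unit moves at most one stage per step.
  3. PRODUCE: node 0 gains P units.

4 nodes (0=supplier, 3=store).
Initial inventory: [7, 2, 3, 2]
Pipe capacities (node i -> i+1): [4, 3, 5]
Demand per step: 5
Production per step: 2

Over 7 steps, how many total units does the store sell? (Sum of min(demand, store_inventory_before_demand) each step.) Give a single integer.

Answer: 19

Derivation:
Step 1: sold=2 (running total=2) -> [5 4 2 3]
Step 2: sold=3 (running total=5) -> [3 5 3 2]
Step 3: sold=2 (running total=7) -> [2 5 3 3]
Step 4: sold=3 (running total=10) -> [2 4 3 3]
Step 5: sold=3 (running total=13) -> [2 3 3 3]
Step 6: sold=3 (running total=16) -> [2 2 3 3]
Step 7: sold=3 (running total=19) -> [2 2 2 3]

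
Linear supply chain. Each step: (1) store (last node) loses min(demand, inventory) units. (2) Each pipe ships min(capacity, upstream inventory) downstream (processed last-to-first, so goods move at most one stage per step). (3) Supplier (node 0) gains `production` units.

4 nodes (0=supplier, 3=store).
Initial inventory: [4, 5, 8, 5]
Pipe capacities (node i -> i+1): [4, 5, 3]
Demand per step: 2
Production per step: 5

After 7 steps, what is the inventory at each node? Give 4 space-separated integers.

Step 1: demand=2,sold=2 ship[2->3]=3 ship[1->2]=5 ship[0->1]=4 prod=5 -> inv=[5 4 10 6]
Step 2: demand=2,sold=2 ship[2->3]=3 ship[1->2]=4 ship[0->1]=4 prod=5 -> inv=[6 4 11 7]
Step 3: demand=2,sold=2 ship[2->3]=3 ship[1->2]=4 ship[0->1]=4 prod=5 -> inv=[7 4 12 8]
Step 4: demand=2,sold=2 ship[2->3]=3 ship[1->2]=4 ship[0->1]=4 prod=5 -> inv=[8 4 13 9]
Step 5: demand=2,sold=2 ship[2->3]=3 ship[1->2]=4 ship[0->1]=4 prod=5 -> inv=[9 4 14 10]
Step 6: demand=2,sold=2 ship[2->3]=3 ship[1->2]=4 ship[0->1]=4 prod=5 -> inv=[10 4 15 11]
Step 7: demand=2,sold=2 ship[2->3]=3 ship[1->2]=4 ship[0->1]=4 prod=5 -> inv=[11 4 16 12]

11 4 16 12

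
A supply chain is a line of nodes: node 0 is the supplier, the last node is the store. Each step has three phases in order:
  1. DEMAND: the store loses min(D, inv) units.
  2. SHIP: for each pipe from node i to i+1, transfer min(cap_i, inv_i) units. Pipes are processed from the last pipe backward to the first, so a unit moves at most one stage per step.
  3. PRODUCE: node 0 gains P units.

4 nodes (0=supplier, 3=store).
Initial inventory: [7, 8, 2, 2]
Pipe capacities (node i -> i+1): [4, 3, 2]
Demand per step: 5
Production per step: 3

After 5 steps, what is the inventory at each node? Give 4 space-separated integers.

Step 1: demand=5,sold=2 ship[2->3]=2 ship[1->2]=3 ship[0->1]=4 prod=3 -> inv=[6 9 3 2]
Step 2: demand=5,sold=2 ship[2->3]=2 ship[1->2]=3 ship[0->1]=4 prod=3 -> inv=[5 10 4 2]
Step 3: demand=5,sold=2 ship[2->3]=2 ship[1->2]=3 ship[0->1]=4 prod=3 -> inv=[4 11 5 2]
Step 4: demand=5,sold=2 ship[2->3]=2 ship[1->2]=3 ship[0->1]=4 prod=3 -> inv=[3 12 6 2]
Step 5: demand=5,sold=2 ship[2->3]=2 ship[1->2]=3 ship[0->1]=3 prod=3 -> inv=[3 12 7 2]

3 12 7 2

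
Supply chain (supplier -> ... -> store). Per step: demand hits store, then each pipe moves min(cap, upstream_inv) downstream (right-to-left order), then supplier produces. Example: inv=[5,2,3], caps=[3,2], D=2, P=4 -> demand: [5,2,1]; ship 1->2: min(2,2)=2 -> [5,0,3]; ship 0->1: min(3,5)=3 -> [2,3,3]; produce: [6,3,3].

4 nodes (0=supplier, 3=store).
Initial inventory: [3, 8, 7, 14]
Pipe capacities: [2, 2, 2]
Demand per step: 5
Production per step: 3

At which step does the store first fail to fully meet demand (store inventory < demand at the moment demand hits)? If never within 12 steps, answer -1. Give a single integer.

Step 1: demand=5,sold=5 ship[2->3]=2 ship[1->2]=2 ship[0->1]=2 prod=3 -> [4 8 7 11]
Step 2: demand=5,sold=5 ship[2->3]=2 ship[1->2]=2 ship[0->1]=2 prod=3 -> [5 8 7 8]
Step 3: demand=5,sold=5 ship[2->3]=2 ship[1->2]=2 ship[0->1]=2 prod=3 -> [6 8 7 5]
Step 4: demand=5,sold=5 ship[2->3]=2 ship[1->2]=2 ship[0->1]=2 prod=3 -> [7 8 7 2]
Step 5: demand=5,sold=2 ship[2->3]=2 ship[1->2]=2 ship[0->1]=2 prod=3 -> [8 8 7 2]
Step 6: demand=5,sold=2 ship[2->3]=2 ship[1->2]=2 ship[0->1]=2 prod=3 -> [9 8 7 2]
Step 7: demand=5,sold=2 ship[2->3]=2 ship[1->2]=2 ship[0->1]=2 prod=3 -> [10 8 7 2]
Step 8: demand=5,sold=2 ship[2->3]=2 ship[1->2]=2 ship[0->1]=2 prod=3 -> [11 8 7 2]
Step 9: demand=5,sold=2 ship[2->3]=2 ship[1->2]=2 ship[0->1]=2 prod=3 -> [12 8 7 2]
Step 10: demand=5,sold=2 ship[2->3]=2 ship[1->2]=2 ship[0->1]=2 prod=3 -> [13 8 7 2]
Step 11: demand=5,sold=2 ship[2->3]=2 ship[1->2]=2 ship[0->1]=2 prod=3 -> [14 8 7 2]
Step 12: demand=5,sold=2 ship[2->3]=2 ship[1->2]=2 ship[0->1]=2 prod=3 -> [15 8 7 2]
First stockout at step 5

5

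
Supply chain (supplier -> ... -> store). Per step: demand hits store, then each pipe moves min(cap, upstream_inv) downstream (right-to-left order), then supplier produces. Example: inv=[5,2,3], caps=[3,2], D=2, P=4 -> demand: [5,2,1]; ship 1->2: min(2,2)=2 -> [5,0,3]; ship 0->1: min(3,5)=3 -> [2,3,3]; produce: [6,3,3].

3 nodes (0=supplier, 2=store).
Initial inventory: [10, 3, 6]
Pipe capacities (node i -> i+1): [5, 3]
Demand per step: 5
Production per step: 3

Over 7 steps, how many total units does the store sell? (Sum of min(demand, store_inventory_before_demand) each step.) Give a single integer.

Step 1: sold=5 (running total=5) -> [8 5 4]
Step 2: sold=4 (running total=9) -> [6 7 3]
Step 3: sold=3 (running total=12) -> [4 9 3]
Step 4: sold=3 (running total=15) -> [3 10 3]
Step 5: sold=3 (running total=18) -> [3 10 3]
Step 6: sold=3 (running total=21) -> [3 10 3]
Step 7: sold=3 (running total=24) -> [3 10 3]

Answer: 24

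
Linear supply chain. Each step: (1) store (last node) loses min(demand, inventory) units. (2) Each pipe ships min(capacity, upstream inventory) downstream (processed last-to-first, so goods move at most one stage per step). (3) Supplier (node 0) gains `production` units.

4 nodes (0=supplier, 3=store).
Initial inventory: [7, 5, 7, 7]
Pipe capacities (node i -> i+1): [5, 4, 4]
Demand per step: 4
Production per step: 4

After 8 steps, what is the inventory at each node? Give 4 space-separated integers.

Step 1: demand=4,sold=4 ship[2->3]=4 ship[1->2]=4 ship[0->1]=5 prod=4 -> inv=[6 6 7 7]
Step 2: demand=4,sold=4 ship[2->3]=4 ship[1->2]=4 ship[0->1]=5 prod=4 -> inv=[5 7 7 7]
Step 3: demand=4,sold=4 ship[2->3]=4 ship[1->2]=4 ship[0->1]=5 prod=4 -> inv=[4 8 7 7]
Step 4: demand=4,sold=4 ship[2->3]=4 ship[1->2]=4 ship[0->1]=4 prod=4 -> inv=[4 8 7 7]
Step 5: demand=4,sold=4 ship[2->3]=4 ship[1->2]=4 ship[0->1]=4 prod=4 -> inv=[4 8 7 7]
Step 6: demand=4,sold=4 ship[2->3]=4 ship[1->2]=4 ship[0->1]=4 prod=4 -> inv=[4 8 7 7]
Step 7: demand=4,sold=4 ship[2->3]=4 ship[1->2]=4 ship[0->1]=4 prod=4 -> inv=[4 8 7 7]
Step 8: demand=4,sold=4 ship[2->3]=4 ship[1->2]=4 ship[0->1]=4 prod=4 -> inv=[4 8 7 7]

4 8 7 7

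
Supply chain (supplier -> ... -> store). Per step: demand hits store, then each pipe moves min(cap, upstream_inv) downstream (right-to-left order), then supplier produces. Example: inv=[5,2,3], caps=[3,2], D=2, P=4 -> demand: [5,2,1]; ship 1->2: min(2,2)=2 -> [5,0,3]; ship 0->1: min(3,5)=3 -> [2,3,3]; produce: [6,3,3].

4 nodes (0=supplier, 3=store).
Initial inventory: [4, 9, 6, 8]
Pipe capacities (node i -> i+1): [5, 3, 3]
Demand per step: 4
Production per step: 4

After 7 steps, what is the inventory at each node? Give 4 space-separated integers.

Step 1: demand=4,sold=4 ship[2->3]=3 ship[1->2]=3 ship[0->1]=4 prod=4 -> inv=[4 10 6 7]
Step 2: demand=4,sold=4 ship[2->3]=3 ship[1->2]=3 ship[0->1]=4 prod=4 -> inv=[4 11 6 6]
Step 3: demand=4,sold=4 ship[2->3]=3 ship[1->2]=3 ship[0->1]=4 prod=4 -> inv=[4 12 6 5]
Step 4: demand=4,sold=4 ship[2->3]=3 ship[1->2]=3 ship[0->1]=4 prod=4 -> inv=[4 13 6 4]
Step 5: demand=4,sold=4 ship[2->3]=3 ship[1->2]=3 ship[0->1]=4 prod=4 -> inv=[4 14 6 3]
Step 6: demand=4,sold=3 ship[2->3]=3 ship[1->2]=3 ship[0->1]=4 prod=4 -> inv=[4 15 6 3]
Step 7: demand=4,sold=3 ship[2->3]=3 ship[1->2]=3 ship[0->1]=4 prod=4 -> inv=[4 16 6 3]

4 16 6 3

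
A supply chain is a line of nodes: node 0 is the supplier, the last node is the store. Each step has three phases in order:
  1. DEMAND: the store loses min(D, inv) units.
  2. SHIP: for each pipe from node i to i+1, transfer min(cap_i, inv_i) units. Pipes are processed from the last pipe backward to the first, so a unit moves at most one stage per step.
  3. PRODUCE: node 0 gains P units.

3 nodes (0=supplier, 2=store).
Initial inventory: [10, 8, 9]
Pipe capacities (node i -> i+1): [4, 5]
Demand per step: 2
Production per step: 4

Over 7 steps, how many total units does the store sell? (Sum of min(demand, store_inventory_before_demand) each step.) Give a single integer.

Answer: 14

Derivation:
Step 1: sold=2 (running total=2) -> [10 7 12]
Step 2: sold=2 (running total=4) -> [10 6 15]
Step 3: sold=2 (running total=6) -> [10 5 18]
Step 4: sold=2 (running total=8) -> [10 4 21]
Step 5: sold=2 (running total=10) -> [10 4 23]
Step 6: sold=2 (running total=12) -> [10 4 25]
Step 7: sold=2 (running total=14) -> [10 4 27]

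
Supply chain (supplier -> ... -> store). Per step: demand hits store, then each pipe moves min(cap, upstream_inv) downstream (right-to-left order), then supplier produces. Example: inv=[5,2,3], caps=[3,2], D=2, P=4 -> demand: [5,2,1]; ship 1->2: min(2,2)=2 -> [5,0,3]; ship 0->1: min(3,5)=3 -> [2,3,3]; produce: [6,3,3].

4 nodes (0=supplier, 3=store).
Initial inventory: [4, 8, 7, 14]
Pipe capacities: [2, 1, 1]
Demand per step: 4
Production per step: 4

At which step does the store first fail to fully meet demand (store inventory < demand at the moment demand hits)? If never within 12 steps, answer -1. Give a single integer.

Step 1: demand=4,sold=4 ship[2->3]=1 ship[1->2]=1 ship[0->1]=2 prod=4 -> [6 9 7 11]
Step 2: demand=4,sold=4 ship[2->3]=1 ship[1->2]=1 ship[0->1]=2 prod=4 -> [8 10 7 8]
Step 3: demand=4,sold=4 ship[2->3]=1 ship[1->2]=1 ship[0->1]=2 prod=4 -> [10 11 7 5]
Step 4: demand=4,sold=4 ship[2->3]=1 ship[1->2]=1 ship[0->1]=2 prod=4 -> [12 12 7 2]
Step 5: demand=4,sold=2 ship[2->3]=1 ship[1->2]=1 ship[0->1]=2 prod=4 -> [14 13 7 1]
Step 6: demand=4,sold=1 ship[2->3]=1 ship[1->2]=1 ship[0->1]=2 prod=4 -> [16 14 7 1]
Step 7: demand=4,sold=1 ship[2->3]=1 ship[1->2]=1 ship[0->1]=2 prod=4 -> [18 15 7 1]
Step 8: demand=4,sold=1 ship[2->3]=1 ship[1->2]=1 ship[0->1]=2 prod=4 -> [20 16 7 1]
Step 9: demand=4,sold=1 ship[2->3]=1 ship[1->2]=1 ship[0->1]=2 prod=4 -> [22 17 7 1]
Step 10: demand=4,sold=1 ship[2->3]=1 ship[1->2]=1 ship[0->1]=2 prod=4 -> [24 18 7 1]
Step 11: demand=4,sold=1 ship[2->3]=1 ship[1->2]=1 ship[0->1]=2 prod=4 -> [26 19 7 1]
Step 12: demand=4,sold=1 ship[2->3]=1 ship[1->2]=1 ship[0->1]=2 prod=4 -> [28 20 7 1]
First stockout at step 5

5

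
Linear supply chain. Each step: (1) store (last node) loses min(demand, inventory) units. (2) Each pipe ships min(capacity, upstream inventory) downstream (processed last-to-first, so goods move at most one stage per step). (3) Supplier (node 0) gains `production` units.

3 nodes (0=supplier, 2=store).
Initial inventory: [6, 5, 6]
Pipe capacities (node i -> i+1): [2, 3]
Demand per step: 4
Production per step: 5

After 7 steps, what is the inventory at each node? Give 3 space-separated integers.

Step 1: demand=4,sold=4 ship[1->2]=3 ship[0->1]=2 prod=5 -> inv=[9 4 5]
Step 2: demand=4,sold=4 ship[1->2]=3 ship[0->1]=2 prod=5 -> inv=[12 3 4]
Step 3: demand=4,sold=4 ship[1->2]=3 ship[0->1]=2 prod=5 -> inv=[15 2 3]
Step 4: demand=4,sold=3 ship[1->2]=2 ship[0->1]=2 prod=5 -> inv=[18 2 2]
Step 5: demand=4,sold=2 ship[1->2]=2 ship[0->1]=2 prod=5 -> inv=[21 2 2]
Step 6: demand=4,sold=2 ship[1->2]=2 ship[0->1]=2 prod=5 -> inv=[24 2 2]
Step 7: demand=4,sold=2 ship[1->2]=2 ship[0->1]=2 prod=5 -> inv=[27 2 2]

27 2 2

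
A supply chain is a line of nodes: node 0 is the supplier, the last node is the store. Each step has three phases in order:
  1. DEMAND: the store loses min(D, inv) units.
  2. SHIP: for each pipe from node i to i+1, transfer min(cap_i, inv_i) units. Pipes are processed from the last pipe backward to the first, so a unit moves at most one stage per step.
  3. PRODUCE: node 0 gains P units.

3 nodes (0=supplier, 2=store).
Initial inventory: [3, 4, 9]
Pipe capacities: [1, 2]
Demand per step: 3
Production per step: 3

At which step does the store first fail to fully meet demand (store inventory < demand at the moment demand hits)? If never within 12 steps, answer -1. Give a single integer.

Step 1: demand=3,sold=3 ship[1->2]=2 ship[0->1]=1 prod=3 -> [5 3 8]
Step 2: demand=3,sold=3 ship[1->2]=2 ship[0->1]=1 prod=3 -> [7 2 7]
Step 3: demand=3,sold=3 ship[1->2]=2 ship[0->1]=1 prod=3 -> [9 1 6]
Step 4: demand=3,sold=3 ship[1->2]=1 ship[0->1]=1 prod=3 -> [11 1 4]
Step 5: demand=3,sold=3 ship[1->2]=1 ship[0->1]=1 prod=3 -> [13 1 2]
Step 6: demand=3,sold=2 ship[1->2]=1 ship[0->1]=1 prod=3 -> [15 1 1]
Step 7: demand=3,sold=1 ship[1->2]=1 ship[0->1]=1 prod=3 -> [17 1 1]
Step 8: demand=3,sold=1 ship[1->2]=1 ship[0->1]=1 prod=3 -> [19 1 1]
Step 9: demand=3,sold=1 ship[1->2]=1 ship[0->1]=1 prod=3 -> [21 1 1]
Step 10: demand=3,sold=1 ship[1->2]=1 ship[0->1]=1 prod=3 -> [23 1 1]
Step 11: demand=3,sold=1 ship[1->2]=1 ship[0->1]=1 prod=3 -> [25 1 1]
Step 12: demand=3,sold=1 ship[1->2]=1 ship[0->1]=1 prod=3 -> [27 1 1]
First stockout at step 6

6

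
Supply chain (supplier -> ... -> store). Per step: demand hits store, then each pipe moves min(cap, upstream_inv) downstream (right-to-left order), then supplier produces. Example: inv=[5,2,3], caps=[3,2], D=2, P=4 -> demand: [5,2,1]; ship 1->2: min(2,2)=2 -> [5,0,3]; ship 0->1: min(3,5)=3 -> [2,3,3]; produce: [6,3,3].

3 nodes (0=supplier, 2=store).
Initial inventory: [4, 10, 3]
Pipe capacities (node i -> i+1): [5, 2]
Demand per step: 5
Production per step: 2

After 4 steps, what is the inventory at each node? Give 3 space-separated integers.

Step 1: demand=5,sold=3 ship[1->2]=2 ship[0->1]=4 prod=2 -> inv=[2 12 2]
Step 2: demand=5,sold=2 ship[1->2]=2 ship[0->1]=2 prod=2 -> inv=[2 12 2]
Step 3: demand=5,sold=2 ship[1->2]=2 ship[0->1]=2 prod=2 -> inv=[2 12 2]
Step 4: demand=5,sold=2 ship[1->2]=2 ship[0->1]=2 prod=2 -> inv=[2 12 2]

2 12 2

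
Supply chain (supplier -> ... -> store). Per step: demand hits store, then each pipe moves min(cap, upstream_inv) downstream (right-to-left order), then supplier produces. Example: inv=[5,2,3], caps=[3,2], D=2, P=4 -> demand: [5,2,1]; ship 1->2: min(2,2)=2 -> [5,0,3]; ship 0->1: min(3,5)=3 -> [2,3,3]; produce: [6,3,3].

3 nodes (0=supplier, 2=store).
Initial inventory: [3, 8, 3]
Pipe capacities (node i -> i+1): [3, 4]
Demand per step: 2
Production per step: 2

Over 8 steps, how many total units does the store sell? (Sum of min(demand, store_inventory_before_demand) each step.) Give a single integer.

Answer: 16

Derivation:
Step 1: sold=2 (running total=2) -> [2 7 5]
Step 2: sold=2 (running total=4) -> [2 5 7]
Step 3: sold=2 (running total=6) -> [2 3 9]
Step 4: sold=2 (running total=8) -> [2 2 10]
Step 5: sold=2 (running total=10) -> [2 2 10]
Step 6: sold=2 (running total=12) -> [2 2 10]
Step 7: sold=2 (running total=14) -> [2 2 10]
Step 8: sold=2 (running total=16) -> [2 2 10]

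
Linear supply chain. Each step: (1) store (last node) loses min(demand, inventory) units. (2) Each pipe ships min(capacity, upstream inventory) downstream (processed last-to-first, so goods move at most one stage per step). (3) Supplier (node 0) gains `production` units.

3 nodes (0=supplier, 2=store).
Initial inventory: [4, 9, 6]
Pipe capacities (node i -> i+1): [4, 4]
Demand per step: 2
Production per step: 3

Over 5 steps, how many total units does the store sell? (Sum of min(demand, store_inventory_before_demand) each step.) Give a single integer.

Step 1: sold=2 (running total=2) -> [3 9 8]
Step 2: sold=2 (running total=4) -> [3 8 10]
Step 3: sold=2 (running total=6) -> [3 7 12]
Step 4: sold=2 (running total=8) -> [3 6 14]
Step 5: sold=2 (running total=10) -> [3 5 16]

Answer: 10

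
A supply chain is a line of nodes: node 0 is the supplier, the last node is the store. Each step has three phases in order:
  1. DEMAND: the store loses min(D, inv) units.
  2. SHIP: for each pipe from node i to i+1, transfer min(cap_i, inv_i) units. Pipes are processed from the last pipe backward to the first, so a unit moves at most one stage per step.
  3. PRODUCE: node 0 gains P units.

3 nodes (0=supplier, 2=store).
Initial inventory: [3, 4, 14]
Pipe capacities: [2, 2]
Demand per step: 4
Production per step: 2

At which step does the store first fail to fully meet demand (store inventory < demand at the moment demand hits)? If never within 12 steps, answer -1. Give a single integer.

Step 1: demand=4,sold=4 ship[1->2]=2 ship[0->1]=2 prod=2 -> [3 4 12]
Step 2: demand=4,sold=4 ship[1->2]=2 ship[0->1]=2 prod=2 -> [3 4 10]
Step 3: demand=4,sold=4 ship[1->2]=2 ship[0->1]=2 prod=2 -> [3 4 8]
Step 4: demand=4,sold=4 ship[1->2]=2 ship[0->1]=2 prod=2 -> [3 4 6]
Step 5: demand=4,sold=4 ship[1->2]=2 ship[0->1]=2 prod=2 -> [3 4 4]
Step 6: demand=4,sold=4 ship[1->2]=2 ship[0->1]=2 prod=2 -> [3 4 2]
Step 7: demand=4,sold=2 ship[1->2]=2 ship[0->1]=2 prod=2 -> [3 4 2]
Step 8: demand=4,sold=2 ship[1->2]=2 ship[0->1]=2 prod=2 -> [3 4 2]
Step 9: demand=4,sold=2 ship[1->2]=2 ship[0->1]=2 prod=2 -> [3 4 2]
Step 10: demand=4,sold=2 ship[1->2]=2 ship[0->1]=2 prod=2 -> [3 4 2]
Step 11: demand=4,sold=2 ship[1->2]=2 ship[0->1]=2 prod=2 -> [3 4 2]
Step 12: demand=4,sold=2 ship[1->2]=2 ship[0->1]=2 prod=2 -> [3 4 2]
First stockout at step 7

7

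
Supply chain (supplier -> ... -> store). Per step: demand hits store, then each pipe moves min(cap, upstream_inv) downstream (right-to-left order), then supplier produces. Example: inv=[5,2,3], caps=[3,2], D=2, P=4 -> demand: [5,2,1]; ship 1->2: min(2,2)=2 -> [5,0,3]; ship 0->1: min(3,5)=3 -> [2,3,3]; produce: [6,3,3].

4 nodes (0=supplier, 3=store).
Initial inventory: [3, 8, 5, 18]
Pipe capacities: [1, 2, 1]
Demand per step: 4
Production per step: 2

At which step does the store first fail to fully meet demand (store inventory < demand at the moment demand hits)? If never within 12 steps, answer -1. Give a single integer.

Step 1: demand=4,sold=4 ship[2->3]=1 ship[1->2]=2 ship[0->1]=1 prod=2 -> [4 7 6 15]
Step 2: demand=4,sold=4 ship[2->3]=1 ship[1->2]=2 ship[0->1]=1 prod=2 -> [5 6 7 12]
Step 3: demand=4,sold=4 ship[2->3]=1 ship[1->2]=2 ship[0->1]=1 prod=2 -> [6 5 8 9]
Step 4: demand=4,sold=4 ship[2->3]=1 ship[1->2]=2 ship[0->1]=1 prod=2 -> [7 4 9 6]
Step 5: demand=4,sold=4 ship[2->3]=1 ship[1->2]=2 ship[0->1]=1 prod=2 -> [8 3 10 3]
Step 6: demand=4,sold=3 ship[2->3]=1 ship[1->2]=2 ship[0->1]=1 prod=2 -> [9 2 11 1]
Step 7: demand=4,sold=1 ship[2->3]=1 ship[1->2]=2 ship[0->1]=1 prod=2 -> [10 1 12 1]
Step 8: demand=4,sold=1 ship[2->3]=1 ship[1->2]=1 ship[0->1]=1 prod=2 -> [11 1 12 1]
Step 9: demand=4,sold=1 ship[2->3]=1 ship[1->2]=1 ship[0->1]=1 prod=2 -> [12 1 12 1]
Step 10: demand=4,sold=1 ship[2->3]=1 ship[1->2]=1 ship[0->1]=1 prod=2 -> [13 1 12 1]
Step 11: demand=4,sold=1 ship[2->3]=1 ship[1->2]=1 ship[0->1]=1 prod=2 -> [14 1 12 1]
Step 12: demand=4,sold=1 ship[2->3]=1 ship[1->2]=1 ship[0->1]=1 prod=2 -> [15 1 12 1]
First stockout at step 6

6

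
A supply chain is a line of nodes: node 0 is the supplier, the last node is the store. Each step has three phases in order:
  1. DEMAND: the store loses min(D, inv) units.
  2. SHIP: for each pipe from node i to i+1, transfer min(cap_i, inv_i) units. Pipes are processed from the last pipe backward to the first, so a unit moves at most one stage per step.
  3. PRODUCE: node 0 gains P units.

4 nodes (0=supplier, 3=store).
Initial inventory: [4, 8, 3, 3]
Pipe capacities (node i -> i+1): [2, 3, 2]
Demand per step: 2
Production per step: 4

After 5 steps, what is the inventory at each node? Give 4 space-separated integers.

Step 1: demand=2,sold=2 ship[2->3]=2 ship[1->2]=3 ship[0->1]=2 prod=4 -> inv=[6 7 4 3]
Step 2: demand=2,sold=2 ship[2->3]=2 ship[1->2]=3 ship[0->1]=2 prod=4 -> inv=[8 6 5 3]
Step 3: demand=2,sold=2 ship[2->3]=2 ship[1->2]=3 ship[0->1]=2 prod=4 -> inv=[10 5 6 3]
Step 4: demand=2,sold=2 ship[2->3]=2 ship[1->2]=3 ship[0->1]=2 prod=4 -> inv=[12 4 7 3]
Step 5: demand=2,sold=2 ship[2->3]=2 ship[1->2]=3 ship[0->1]=2 prod=4 -> inv=[14 3 8 3]

14 3 8 3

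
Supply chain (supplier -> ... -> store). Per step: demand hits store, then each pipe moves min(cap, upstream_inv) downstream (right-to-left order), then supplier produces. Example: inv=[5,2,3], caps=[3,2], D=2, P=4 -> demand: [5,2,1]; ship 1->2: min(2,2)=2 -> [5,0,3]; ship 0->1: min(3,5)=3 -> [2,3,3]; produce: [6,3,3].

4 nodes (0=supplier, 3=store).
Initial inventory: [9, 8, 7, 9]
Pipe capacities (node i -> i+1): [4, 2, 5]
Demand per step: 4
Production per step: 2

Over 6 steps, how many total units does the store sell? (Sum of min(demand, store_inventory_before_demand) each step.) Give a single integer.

Answer: 24

Derivation:
Step 1: sold=4 (running total=4) -> [7 10 4 10]
Step 2: sold=4 (running total=8) -> [5 12 2 10]
Step 3: sold=4 (running total=12) -> [3 14 2 8]
Step 4: sold=4 (running total=16) -> [2 15 2 6]
Step 5: sold=4 (running total=20) -> [2 15 2 4]
Step 6: sold=4 (running total=24) -> [2 15 2 2]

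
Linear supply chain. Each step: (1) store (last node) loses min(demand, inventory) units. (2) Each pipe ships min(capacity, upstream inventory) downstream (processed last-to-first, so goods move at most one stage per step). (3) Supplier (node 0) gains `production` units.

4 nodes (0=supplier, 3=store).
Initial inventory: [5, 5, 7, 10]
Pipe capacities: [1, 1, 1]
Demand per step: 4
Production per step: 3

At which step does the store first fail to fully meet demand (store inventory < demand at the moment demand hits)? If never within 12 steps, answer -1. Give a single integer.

Step 1: demand=4,sold=4 ship[2->3]=1 ship[1->2]=1 ship[0->1]=1 prod=3 -> [7 5 7 7]
Step 2: demand=4,sold=4 ship[2->3]=1 ship[1->2]=1 ship[0->1]=1 prod=3 -> [9 5 7 4]
Step 3: demand=4,sold=4 ship[2->3]=1 ship[1->2]=1 ship[0->1]=1 prod=3 -> [11 5 7 1]
Step 4: demand=4,sold=1 ship[2->3]=1 ship[1->2]=1 ship[0->1]=1 prod=3 -> [13 5 7 1]
Step 5: demand=4,sold=1 ship[2->3]=1 ship[1->2]=1 ship[0->1]=1 prod=3 -> [15 5 7 1]
Step 6: demand=4,sold=1 ship[2->3]=1 ship[1->2]=1 ship[0->1]=1 prod=3 -> [17 5 7 1]
Step 7: demand=4,sold=1 ship[2->3]=1 ship[1->2]=1 ship[0->1]=1 prod=3 -> [19 5 7 1]
Step 8: demand=4,sold=1 ship[2->3]=1 ship[1->2]=1 ship[0->1]=1 prod=3 -> [21 5 7 1]
Step 9: demand=4,sold=1 ship[2->3]=1 ship[1->2]=1 ship[0->1]=1 prod=3 -> [23 5 7 1]
Step 10: demand=4,sold=1 ship[2->3]=1 ship[1->2]=1 ship[0->1]=1 prod=3 -> [25 5 7 1]
Step 11: demand=4,sold=1 ship[2->3]=1 ship[1->2]=1 ship[0->1]=1 prod=3 -> [27 5 7 1]
Step 12: demand=4,sold=1 ship[2->3]=1 ship[1->2]=1 ship[0->1]=1 prod=3 -> [29 5 7 1]
First stockout at step 4

4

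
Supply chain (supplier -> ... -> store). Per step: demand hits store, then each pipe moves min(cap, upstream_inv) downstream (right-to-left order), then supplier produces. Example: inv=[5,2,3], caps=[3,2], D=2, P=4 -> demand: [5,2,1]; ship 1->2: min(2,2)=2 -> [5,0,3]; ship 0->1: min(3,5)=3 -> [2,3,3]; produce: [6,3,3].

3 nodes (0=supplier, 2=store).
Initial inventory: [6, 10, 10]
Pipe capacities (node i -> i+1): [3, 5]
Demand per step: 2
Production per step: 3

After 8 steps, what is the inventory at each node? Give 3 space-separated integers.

Step 1: demand=2,sold=2 ship[1->2]=5 ship[0->1]=3 prod=3 -> inv=[6 8 13]
Step 2: demand=2,sold=2 ship[1->2]=5 ship[0->1]=3 prod=3 -> inv=[6 6 16]
Step 3: demand=2,sold=2 ship[1->2]=5 ship[0->1]=3 prod=3 -> inv=[6 4 19]
Step 4: demand=2,sold=2 ship[1->2]=4 ship[0->1]=3 prod=3 -> inv=[6 3 21]
Step 5: demand=2,sold=2 ship[1->2]=3 ship[0->1]=3 prod=3 -> inv=[6 3 22]
Step 6: demand=2,sold=2 ship[1->2]=3 ship[0->1]=3 prod=3 -> inv=[6 3 23]
Step 7: demand=2,sold=2 ship[1->2]=3 ship[0->1]=3 prod=3 -> inv=[6 3 24]
Step 8: demand=2,sold=2 ship[1->2]=3 ship[0->1]=3 prod=3 -> inv=[6 3 25]

6 3 25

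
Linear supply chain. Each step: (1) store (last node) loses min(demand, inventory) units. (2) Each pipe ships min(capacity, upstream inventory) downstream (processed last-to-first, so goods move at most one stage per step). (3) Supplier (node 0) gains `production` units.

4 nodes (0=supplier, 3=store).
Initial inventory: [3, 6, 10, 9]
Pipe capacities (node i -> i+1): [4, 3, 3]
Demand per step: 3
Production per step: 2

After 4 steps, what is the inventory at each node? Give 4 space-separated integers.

Step 1: demand=3,sold=3 ship[2->3]=3 ship[1->2]=3 ship[0->1]=3 prod=2 -> inv=[2 6 10 9]
Step 2: demand=3,sold=3 ship[2->3]=3 ship[1->2]=3 ship[0->1]=2 prod=2 -> inv=[2 5 10 9]
Step 3: demand=3,sold=3 ship[2->3]=3 ship[1->2]=3 ship[0->1]=2 prod=2 -> inv=[2 4 10 9]
Step 4: demand=3,sold=3 ship[2->3]=3 ship[1->2]=3 ship[0->1]=2 prod=2 -> inv=[2 3 10 9]

2 3 10 9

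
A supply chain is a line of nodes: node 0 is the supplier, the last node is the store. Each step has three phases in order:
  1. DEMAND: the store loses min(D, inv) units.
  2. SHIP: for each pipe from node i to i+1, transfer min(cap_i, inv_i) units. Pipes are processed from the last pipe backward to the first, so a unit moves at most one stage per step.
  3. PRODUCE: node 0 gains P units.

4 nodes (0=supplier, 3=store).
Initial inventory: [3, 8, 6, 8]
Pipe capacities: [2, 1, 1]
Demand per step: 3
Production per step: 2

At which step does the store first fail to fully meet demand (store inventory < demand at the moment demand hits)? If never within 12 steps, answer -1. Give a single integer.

Step 1: demand=3,sold=3 ship[2->3]=1 ship[1->2]=1 ship[0->1]=2 prod=2 -> [3 9 6 6]
Step 2: demand=3,sold=3 ship[2->3]=1 ship[1->2]=1 ship[0->1]=2 prod=2 -> [3 10 6 4]
Step 3: demand=3,sold=3 ship[2->3]=1 ship[1->2]=1 ship[0->1]=2 prod=2 -> [3 11 6 2]
Step 4: demand=3,sold=2 ship[2->3]=1 ship[1->2]=1 ship[0->1]=2 prod=2 -> [3 12 6 1]
Step 5: demand=3,sold=1 ship[2->3]=1 ship[1->2]=1 ship[0->1]=2 prod=2 -> [3 13 6 1]
Step 6: demand=3,sold=1 ship[2->3]=1 ship[1->2]=1 ship[0->1]=2 prod=2 -> [3 14 6 1]
Step 7: demand=3,sold=1 ship[2->3]=1 ship[1->2]=1 ship[0->1]=2 prod=2 -> [3 15 6 1]
Step 8: demand=3,sold=1 ship[2->3]=1 ship[1->2]=1 ship[0->1]=2 prod=2 -> [3 16 6 1]
Step 9: demand=3,sold=1 ship[2->3]=1 ship[1->2]=1 ship[0->1]=2 prod=2 -> [3 17 6 1]
Step 10: demand=3,sold=1 ship[2->3]=1 ship[1->2]=1 ship[0->1]=2 prod=2 -> [3 18 6 1]
Step 11: demand=3,sold=1 ship[2->3]=1 ship[1->2]=1 ship[0->1]=2 prod=2 -> [3 19 6 1]
Step 12: demand=3,sold=1 ship[2->3]=1 ship[1->2]=1 ship[0->1]=2 prod=2 -> [3 20 6 1]
First stockout at step 4

4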